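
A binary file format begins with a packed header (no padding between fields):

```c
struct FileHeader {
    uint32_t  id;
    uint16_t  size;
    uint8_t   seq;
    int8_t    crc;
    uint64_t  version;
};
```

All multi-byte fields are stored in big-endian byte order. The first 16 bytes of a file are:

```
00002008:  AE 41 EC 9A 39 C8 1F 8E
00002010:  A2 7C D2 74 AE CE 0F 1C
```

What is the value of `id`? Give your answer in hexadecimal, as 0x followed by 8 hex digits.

0xAE41EC9A

`id` is the first field, at byte offset 0, occupying 4 bytes.
Bytes at offsets 0..3: AE 41 EC 9A.
Big-endian: lowest address holds the most-significant byte.
The bytes are already most-significant first: 0xAE41EC9A.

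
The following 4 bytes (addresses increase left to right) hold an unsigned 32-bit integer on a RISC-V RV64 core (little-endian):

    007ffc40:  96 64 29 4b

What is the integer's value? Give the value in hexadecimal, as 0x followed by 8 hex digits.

Little-endian stores the least-significant byte at the lowest address.
Reassemble most-significant byte first: 4B 29 64 96 → 0x4B296496.

0x4B296496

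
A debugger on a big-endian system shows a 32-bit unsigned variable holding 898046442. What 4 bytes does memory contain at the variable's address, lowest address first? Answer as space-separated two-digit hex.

898046442 in hexadecimal, padded to 32 bits, is 0x358719EA.
Split into bytes (most-significant first): 35 87 19 EA.
In big-endian order the high byte comes first in memory.
So the memory order matches the most-significant-first order: 35 87 19 EA.

35 87 19 EA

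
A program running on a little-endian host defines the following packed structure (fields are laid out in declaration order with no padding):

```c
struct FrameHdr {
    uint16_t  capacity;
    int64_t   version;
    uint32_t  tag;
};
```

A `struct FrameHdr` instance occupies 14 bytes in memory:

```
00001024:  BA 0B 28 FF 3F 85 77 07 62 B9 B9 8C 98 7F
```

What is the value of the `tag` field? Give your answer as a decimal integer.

`tag` follows `capacity` (2 B), `version` (8 B), so it starts at offset 2 + 8 = 10 and occupies 4 bytes.
Bytes at offsets 10..13: B9 8C 98 7F.
Little-endian stores the least-significant byte at the lowest address.
Reassemble most-significant byte first: 7F 98 8C B9 → 0x7F988CB9.
0x7F988CB9 = 2140703929.

2140703929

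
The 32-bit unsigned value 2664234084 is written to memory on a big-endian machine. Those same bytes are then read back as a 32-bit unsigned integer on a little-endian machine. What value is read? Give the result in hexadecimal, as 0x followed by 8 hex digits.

2664234084 in 32-bit hexadecimal is 0x9ECCFC64.
Stored big-endian, the bytes at ascending addresses are 9E CC FC 64.
Read back as little-endian, the first byte is least significant, giving 0x64FCCC9E.

0x64FCCC9E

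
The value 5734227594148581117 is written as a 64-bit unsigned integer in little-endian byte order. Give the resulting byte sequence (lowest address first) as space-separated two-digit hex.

5734227594148581117 in hexadecimal, padded to 64 bits, is 0x4F94119D9A780EFD.
Split into bytes (most-significant first): 4F 94 11 9D 9A 78 0E FD.
Little-endian stores the least-significant byte at the lowest address.
So at ascending addresses the bytes are FD 0E 78 9A 9D 11 94 4F.

FD 0E 78 9A 9D 11 94 4F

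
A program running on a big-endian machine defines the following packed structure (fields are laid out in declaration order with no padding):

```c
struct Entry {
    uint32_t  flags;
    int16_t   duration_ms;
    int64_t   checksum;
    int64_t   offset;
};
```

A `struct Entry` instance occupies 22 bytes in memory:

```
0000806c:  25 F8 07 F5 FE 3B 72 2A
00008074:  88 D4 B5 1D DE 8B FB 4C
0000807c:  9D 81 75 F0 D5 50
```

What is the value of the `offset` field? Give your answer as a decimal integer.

`offset` follows `flags` (4 B), `duration_ms` (2 B), `checksum` (8 B), so it starts at offset 4 + 2 + 8 = 14 and occupies 8 bytes.
Bytes at offsets 14..21: FB 4C 9D 81 75 F0 D5 50.
Big-endian: lowest address holds the most-significant byte.
The bytes are already most-significant first: 0xFB4C9D8175F0D550.
Top bit is set, so as a signed 64-bit value this is 0xFB4C9D8175F0D550 − 2^64 = -338722692604570288.

-338722692604570288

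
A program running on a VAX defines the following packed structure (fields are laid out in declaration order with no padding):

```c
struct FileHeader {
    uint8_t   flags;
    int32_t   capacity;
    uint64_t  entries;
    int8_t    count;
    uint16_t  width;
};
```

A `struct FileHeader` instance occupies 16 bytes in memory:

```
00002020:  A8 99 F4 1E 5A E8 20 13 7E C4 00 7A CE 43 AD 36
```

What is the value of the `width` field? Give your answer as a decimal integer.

`width` follows `flags` (1 B), `capacity` (4 B), `entries` (8 B), `count` (1 B), so it starts at offset 1 + 4 + 8 + 1 = 14 and occupies 2 bytes.
Bytes at offsets 14..15: AD 36.
In little-endian order the low byte comes first in memory.
Reassemble most-significant byte first: 36 AD → 0x36AD.
0x36AD = 13997.

13997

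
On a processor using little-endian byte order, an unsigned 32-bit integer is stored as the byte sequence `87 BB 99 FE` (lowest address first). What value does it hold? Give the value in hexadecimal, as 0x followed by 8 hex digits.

0xFE99BB87

Little-endian: lowest address holds the least-significant byte.
Reassemble most-significant byte first: FE 99 BB 87 → 0xFE99BB87.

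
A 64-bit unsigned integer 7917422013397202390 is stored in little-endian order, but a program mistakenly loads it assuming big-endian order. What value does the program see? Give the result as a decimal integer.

7917422013397202390 in 64-bit hexadecimal is 0x6DE0555F7565F5D6.
Stored little-endian, the bytes at ascending addresses are D6 F5 65 75 5F 55 E0 6D.
Read back as big-endian, the last byte is least significant, giving 0xD6F565755F55E06D.
0xD6F565755F55E06D = 15489398048195731565.

15489398048195731565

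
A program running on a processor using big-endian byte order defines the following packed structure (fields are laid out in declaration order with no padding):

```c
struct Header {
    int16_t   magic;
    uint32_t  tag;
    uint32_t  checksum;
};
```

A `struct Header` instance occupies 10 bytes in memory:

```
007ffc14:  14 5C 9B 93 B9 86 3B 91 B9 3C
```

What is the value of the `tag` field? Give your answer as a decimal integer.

2610149766

`tag` follows `magic` (2 bytes), so it starts at byte offset 2 and occupies 4 bytes.
Bytes at offsets 2..5: 9B 93 B9 86.
In big-endian order the high byte comes first in memory.
The bytes are already most-significant first: 0x9B93B986.
0x9B93B986 = 2610149766.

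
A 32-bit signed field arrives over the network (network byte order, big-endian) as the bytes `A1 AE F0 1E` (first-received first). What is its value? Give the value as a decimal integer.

In big-endian order the high byte comes first in memory.
The bytes are already most-significant first: 0xA1AEF01E.
Top bit is set, so as a signed 32-bit value this is 0xA1AEF01E − 2^32 = -1582370786.

-1582370786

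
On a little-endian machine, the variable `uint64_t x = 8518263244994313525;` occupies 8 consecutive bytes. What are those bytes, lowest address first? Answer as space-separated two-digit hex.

8518263244994313525 in hexadecimal, padded to 64 bits, is 0x7636F34A2526FD35.
Split into bytes (most-significant first): 76 36 F3 4A 25 26 FD 35.
Little-endian: lowest address holds the least-significant byte.
So at ascending addresses the bytes are 35 FD 26 25 4A F3 36 76.

35 FD 26 25 4A F3 36 76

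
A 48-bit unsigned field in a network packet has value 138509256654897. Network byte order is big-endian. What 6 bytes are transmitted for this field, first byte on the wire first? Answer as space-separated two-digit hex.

138509256654897 in hexadecimal, padded to 48 bits, is 0x7DF9330A8031.
Split into bytes (most-significant first): 7D F9 33 0A 80 31.
Big-endian stores the most-significant byte at the lowest address.
So the memory order matches the most-significant-first order: 7D F9 33 0A 80 31.

7D F9 33 0A 80 31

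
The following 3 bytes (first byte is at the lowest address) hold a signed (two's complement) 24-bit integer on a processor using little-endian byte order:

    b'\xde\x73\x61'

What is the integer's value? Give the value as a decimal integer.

6386654

Little-endian stores the least-significant byte at the lowest address.
Reassemble most-significant byte first: 61 73 DE → 0x6173DE.
0x6173DE = 6386654.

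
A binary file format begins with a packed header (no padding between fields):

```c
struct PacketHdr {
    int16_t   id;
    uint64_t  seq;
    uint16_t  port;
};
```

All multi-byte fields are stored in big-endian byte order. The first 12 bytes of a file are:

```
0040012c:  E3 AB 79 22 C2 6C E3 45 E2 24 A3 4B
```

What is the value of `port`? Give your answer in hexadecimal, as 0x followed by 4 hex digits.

`port` follows `id` (2 B), `seq` (8 B), so it starts at offset 2 + 8 = 10 and occupies 2 bytes.
Bytes at offsets 10..11: A3 4B.
Big-endian: lowest address holds the most-significant byte.
The bytes are already most-significant first: 0xA34B.

0xA34B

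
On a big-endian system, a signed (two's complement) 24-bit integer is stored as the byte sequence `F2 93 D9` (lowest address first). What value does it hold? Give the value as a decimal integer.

Big-endian: lowest address holds the most-significant byte.
The bytes are already most-significant first: 0xF293D9.
Top bit is set, so as a signed 24-bit value this is 0xF293D9 − 2^24 = -879655.

-879655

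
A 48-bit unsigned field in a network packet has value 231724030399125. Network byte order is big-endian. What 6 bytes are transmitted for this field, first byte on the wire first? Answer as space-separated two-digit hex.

231724030399125 in hexadecimal, padded to 48 bits, is 0xD2C074849295.
Split into bytes (most-significant first): D2 C0 74 84 92 95.
Big-endian stores the most-significant byte at the lowest address.
So the memory order matches the most-significant-first order: D2 C0 74 84 92 95.

D2 C0 74 84 92 95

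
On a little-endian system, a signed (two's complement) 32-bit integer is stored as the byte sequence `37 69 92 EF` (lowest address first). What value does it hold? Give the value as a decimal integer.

-275617481

Little-endian stores the least-significant byte at the lowest address.
Reassemble most-significant byte first: EF 92 69 37 → 0xEF926937.
Top bit is set, so as a signed 32-bit value this is 0xEF926937 − 2^32 = -275617481.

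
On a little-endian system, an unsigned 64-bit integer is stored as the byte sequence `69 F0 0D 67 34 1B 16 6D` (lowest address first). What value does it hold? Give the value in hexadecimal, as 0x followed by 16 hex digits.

Little-endian stores the least-significant byte at the lowest address.
Reassemble most-significant byte first: 6D 16 1B 34 67 0D F0 69 → 0x6D161B34670DF069.

0x6D161B34670DF069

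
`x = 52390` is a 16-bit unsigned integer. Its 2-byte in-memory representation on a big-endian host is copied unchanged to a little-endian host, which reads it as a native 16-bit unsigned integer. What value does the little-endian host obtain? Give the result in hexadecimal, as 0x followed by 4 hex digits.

52390 in 16-bit hexadecimal is 0xCCA6.
Stored big-endian, the bytes at ascending addresses are CC A6.
Read back as little-endian, the first byte is least significant, giving 0xA6CC.

0xA6CC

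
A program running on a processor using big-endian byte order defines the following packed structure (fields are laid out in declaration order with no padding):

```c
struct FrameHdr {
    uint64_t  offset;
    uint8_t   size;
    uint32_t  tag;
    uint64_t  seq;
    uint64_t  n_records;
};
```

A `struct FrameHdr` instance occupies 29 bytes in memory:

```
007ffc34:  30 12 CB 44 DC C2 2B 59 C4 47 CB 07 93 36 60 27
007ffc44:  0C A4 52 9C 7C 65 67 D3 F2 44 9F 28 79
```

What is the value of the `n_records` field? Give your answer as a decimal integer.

`n_records` follows `offset` (8 B), `size` (1 B), `tag` (4 B), `seq` (8 B), so it starts at offset 8 + 1 + 4 + 8 = 21 and occupies 8 bytes.
Bytes at offsets 21..28: 65 67 D3 F2 44 9F 28 79.
Big-endian stores the most-significant byte at the lowest address.
The bytes are already most-significant first: 0x6567D3F2449F2879.
0x6567D3F2449F2879 = 7307041957918746745.

7307041957918746745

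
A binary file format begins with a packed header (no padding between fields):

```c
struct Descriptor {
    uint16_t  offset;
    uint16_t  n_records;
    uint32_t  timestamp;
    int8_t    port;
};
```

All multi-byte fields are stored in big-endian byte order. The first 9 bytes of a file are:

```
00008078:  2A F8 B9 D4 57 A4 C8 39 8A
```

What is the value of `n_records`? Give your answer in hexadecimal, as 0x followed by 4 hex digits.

0xB9D4

`n_records` follows `offset` (2 bytes), so it starts at byte offset 2 and occupies 2 bytes.
Bytes at offsets 2..3: B9 D4.
Big-endian stores the most-significant byte at the lowest address.
The bytes are already most-significant first: 0xB9D4.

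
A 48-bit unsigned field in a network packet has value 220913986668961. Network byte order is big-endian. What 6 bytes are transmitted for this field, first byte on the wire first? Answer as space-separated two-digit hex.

C8 EB 8B B3 89 A1

220913986668961 in hexadecimal, padded to 48 bits, is 0xC8EB8BB389A1.
Split into bytes (most-significant first): C8 EB 8B B3 89 A1.
In big-endian order the high byte comes first in memory.
So the memory order matches the most-significant-first order: C8 EB 8B B3 89 A1.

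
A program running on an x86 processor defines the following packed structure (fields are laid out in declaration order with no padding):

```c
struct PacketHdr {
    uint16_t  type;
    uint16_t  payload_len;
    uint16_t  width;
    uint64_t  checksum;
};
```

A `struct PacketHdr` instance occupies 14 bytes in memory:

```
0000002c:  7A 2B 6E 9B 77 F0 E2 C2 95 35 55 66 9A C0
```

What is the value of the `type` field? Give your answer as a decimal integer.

`type` is the first field, at byte offset 0, occupying 2 bytes.
Bytes at offsets 0..1: 7A 2B.
Little-endian: lowest address holds the least-significant byte.
Reassemble most-significant byte first: 2B 7A → 0x2B7A.
0x2B7A = 11130.

11130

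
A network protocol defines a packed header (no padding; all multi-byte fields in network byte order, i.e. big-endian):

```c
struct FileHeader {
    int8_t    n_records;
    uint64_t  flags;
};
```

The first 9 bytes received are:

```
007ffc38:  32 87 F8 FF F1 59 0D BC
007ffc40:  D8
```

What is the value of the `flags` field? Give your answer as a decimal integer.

9797862401390787800

`flags` follows `n_records` (1 byte), so it starts at byte offset 1 and occupies 8 bytes.
Bytes at offsets 1..8: 87 F8 FF F1 59 0D BC D8.
In big-endian order the high byte comes first in memory.
The bytes are already most-significant first: 0x87F8FFF1590DBCD8.
0x87F8FFF1590DBCD8 = 9797862401390787800.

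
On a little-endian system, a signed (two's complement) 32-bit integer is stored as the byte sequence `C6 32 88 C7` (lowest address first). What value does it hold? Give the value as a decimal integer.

-947375418

Little-endian: lowest address holds the least-significant byte.
Reassemble most-significant byte first: C7 88 32 C6 → 0xC78832C6.
Top bit is set, so as a signed 32-bit value this is 0xC78832C6 − 2^32 = -947375418.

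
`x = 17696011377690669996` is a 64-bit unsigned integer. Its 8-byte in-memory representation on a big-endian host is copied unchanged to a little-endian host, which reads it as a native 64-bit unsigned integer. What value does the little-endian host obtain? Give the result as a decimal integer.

12462451020437165301

17696011377690669996 in 64-bit hexadecimal is 0xF594DC972C85F3AC.
Stored big-endian, the bytes at ascending addresses are F5 94 DC 97 2C 85 F3 AC.
Read back as little-endian, the first byte is least significant, giving 0xACF3852C97DC94F5.
0xACF3852C97DC94F5 = 12462451020437165301.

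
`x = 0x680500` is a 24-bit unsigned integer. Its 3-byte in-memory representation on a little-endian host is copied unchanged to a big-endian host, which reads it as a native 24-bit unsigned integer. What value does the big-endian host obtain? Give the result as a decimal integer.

Stored little-endian, the bytes at ascending addresses are 00 05 68.
Read back as big-endian, the last byte is least significant, giving 0x000568.
0x000568 = 1384.

1384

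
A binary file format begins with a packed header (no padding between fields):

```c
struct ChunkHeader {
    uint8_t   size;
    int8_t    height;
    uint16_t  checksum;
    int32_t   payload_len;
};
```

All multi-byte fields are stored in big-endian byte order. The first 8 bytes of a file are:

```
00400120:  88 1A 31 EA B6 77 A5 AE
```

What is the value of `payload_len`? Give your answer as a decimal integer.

-1233672786

`payload_len` follows `size` (1 B), `height` (1 B), `checksum` (2 B), so it starts at offset 1 + 1 + 2 = 4 and occupies 4 bytes.
Bytes at offsets 4..7: B6 77 A5 AE.
Big-endian stores the most-significant byte at the lowest address.
The bytes are already most-significant first: 0xB677A5AE.
Top bit is set, so as a signed 32-bit value this is 0xB677A5AE − 2^32 = -1233672786.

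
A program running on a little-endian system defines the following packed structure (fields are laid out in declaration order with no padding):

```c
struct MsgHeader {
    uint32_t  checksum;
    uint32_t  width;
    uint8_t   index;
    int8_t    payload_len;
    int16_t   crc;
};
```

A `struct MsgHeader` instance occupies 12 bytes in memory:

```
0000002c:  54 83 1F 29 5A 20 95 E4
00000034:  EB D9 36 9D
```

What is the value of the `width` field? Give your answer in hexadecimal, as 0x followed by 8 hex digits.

`width` follows `checksum` (4 bytes), so it starts at byte offset 4 and occupies 4 bytes.
Bytes at offsets 4..7: 5A 20 95 E4.
Little-endian: lowest address holds the least-significant byte.
Reassemble most-significant byte first: E4 95 20 5A → 0xE495205A.

0xE495205A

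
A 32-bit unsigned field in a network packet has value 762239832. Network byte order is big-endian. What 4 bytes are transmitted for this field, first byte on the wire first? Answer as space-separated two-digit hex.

762239832 in hexadecimal, padded to 32 bits, is 0x2D6EDB58.
Split into bytes (most-significant first): 2D 6E DB 58.
Big-endian: lowest address holds the most-significant byte.
So the memory order matches the most-significant-first order: 2D 6E DB 58.

2D 6E DB 58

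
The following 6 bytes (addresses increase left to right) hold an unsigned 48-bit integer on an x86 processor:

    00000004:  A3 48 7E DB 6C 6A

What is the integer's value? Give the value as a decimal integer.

Little-endian stores the least-significant byte at the lowest address.
Reassemble most-significant byte first: 6A 6C DB 7E 48 A3 → 0x6A6CDB7E48A3.
0x6A6CDB7E48A3 = 117015771498659.

117015771498659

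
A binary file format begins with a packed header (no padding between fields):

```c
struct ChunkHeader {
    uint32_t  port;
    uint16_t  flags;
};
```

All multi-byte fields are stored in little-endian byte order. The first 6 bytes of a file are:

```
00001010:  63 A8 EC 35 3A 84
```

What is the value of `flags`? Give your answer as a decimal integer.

33850

`flags` follows `port` (4 bytes), so it starts at byte offset 4 and occupies 2 bytes.
Bytes at offsets 4..5: 3A 84.
In little-endian order the low byte comes first in memory.
Reassemble most-significant byte first: 84 3A → 0x843A.
0x843A = 33850.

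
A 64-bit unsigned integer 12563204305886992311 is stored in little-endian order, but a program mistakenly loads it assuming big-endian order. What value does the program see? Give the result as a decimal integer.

13211043312342358446

12563204305886992311 in 64-bit hexadecimal is 0xAE5977C0E50D57B7.
Stored little-endian, the bytes at ascending addresses are B7 57 0D E5 C0 77 59 AE.
Read back as big-endian, the last byte is least significant, giving 0xB7570DE5C07759AE.
0xB7570DE5C07759AE = 13211043312342358446.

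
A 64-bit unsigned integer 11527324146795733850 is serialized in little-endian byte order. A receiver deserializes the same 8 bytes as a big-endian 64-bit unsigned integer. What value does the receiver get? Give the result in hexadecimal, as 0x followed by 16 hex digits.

11527324146795733850 in 64-bit hexadecimal is 0x9FF9483CB48AE35A.
Stored little-endian, the bytes at ascending addresses are 5A E3 8A B4 3C 48 F9 9F.
Read back as big-endian, the last byte is least significant, giving 0x5AE38AB43C48F99F.

0x5AE38AB43C48F99F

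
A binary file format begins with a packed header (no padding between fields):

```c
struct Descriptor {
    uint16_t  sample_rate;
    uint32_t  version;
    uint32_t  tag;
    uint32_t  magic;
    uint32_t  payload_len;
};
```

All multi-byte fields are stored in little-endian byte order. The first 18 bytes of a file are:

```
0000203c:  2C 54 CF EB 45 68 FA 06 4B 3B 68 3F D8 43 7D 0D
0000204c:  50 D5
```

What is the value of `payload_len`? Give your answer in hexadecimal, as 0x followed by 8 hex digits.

`payload_len` follows `sample_rate` (2 B), `version` (4 B), `tag` (4 B), `magic` (4 B), so it starts at offset 2 + 4 + 4 + 4 = 14 and occupies 4 bytes.
Bytes at offsets 14..17: 7D 0D 50 D5.
Little-endian: lowest address holds the least-significant byte.
Reassemble most-significant byte first: D5 50 0D 7D → 0xD5500D7D.

0xD5500D7D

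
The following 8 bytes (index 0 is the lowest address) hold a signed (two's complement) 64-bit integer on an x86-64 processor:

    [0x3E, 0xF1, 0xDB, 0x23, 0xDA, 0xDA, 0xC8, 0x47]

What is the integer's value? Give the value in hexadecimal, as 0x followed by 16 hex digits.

0x47C8DADA23DBF13E

In little-endian order the low byte comes first in memory.
Reassemble most-significant byte first: 47 C8 DA DA 23 DB F1 3E → 0x47C8DADA23DBF13E.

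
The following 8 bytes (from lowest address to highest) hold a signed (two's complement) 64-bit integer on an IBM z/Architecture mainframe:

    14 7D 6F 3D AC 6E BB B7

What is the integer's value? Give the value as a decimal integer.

Big-endian stores the most-significant byte at the lowest address.
The bytes are already most-significant first: 0x147D6F3DAC6EBBB7.
0x147D6F3DAC6EBBB7 = 1476458563524017079.

1476458563524017079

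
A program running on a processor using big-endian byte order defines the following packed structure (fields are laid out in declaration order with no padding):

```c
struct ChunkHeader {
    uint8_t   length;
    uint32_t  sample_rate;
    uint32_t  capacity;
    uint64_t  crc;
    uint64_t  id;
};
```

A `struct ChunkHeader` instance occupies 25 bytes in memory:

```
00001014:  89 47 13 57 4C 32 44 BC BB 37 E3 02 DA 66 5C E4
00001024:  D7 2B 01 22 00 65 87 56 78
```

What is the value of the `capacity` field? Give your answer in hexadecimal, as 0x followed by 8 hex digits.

`capacity` follows `length` (1 B), `sample_rate` (4 B), so it starts at offset 1 + 4 = 5 and occupies 4 bytes.
Bytes at offsets 5..8: 32 44 BC BB.
Big-endian stores the most-significant byte at the lowest address.
The bytes are already most-significant first: 0x3244BCBB.

0x3244BCBB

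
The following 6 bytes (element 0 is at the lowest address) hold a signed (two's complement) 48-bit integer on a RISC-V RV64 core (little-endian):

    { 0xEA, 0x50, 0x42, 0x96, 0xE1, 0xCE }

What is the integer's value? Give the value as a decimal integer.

-54006692818710

Little-endian stores the least-significant byte at the lowest address.
Reassemble most-significant byte first: CE E1 96 42 50 EA → 0xCEE1964250EA.
Top bit is set, so as a signed 48-bit value this is 0xCEE1964250EA − 2^48 = -54006692818710.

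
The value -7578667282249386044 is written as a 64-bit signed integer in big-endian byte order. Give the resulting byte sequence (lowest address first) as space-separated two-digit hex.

96 D3 2A 42 A2 A6 77 C4

Two's complement of -7578667282249386044 in 64 bits: 7578667282249386044 = 0x692CD5BD5D59883C; invert → 0x96D32A42A2A677C3; add 1 → 0x96D32A42A2A677C4.
Split into bytes (most-significant first): 96 D3 2A 42 A2 A6 77 C4.
In big-endian order the high byte comes first in memory.
So the memory order matches the most-significant-first order: 96 D3 2A 42 A2 A6 77 C4.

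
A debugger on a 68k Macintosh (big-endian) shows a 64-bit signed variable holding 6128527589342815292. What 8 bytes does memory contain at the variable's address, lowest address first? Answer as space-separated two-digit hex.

55 0C E7 5F 46 F5 A4 3C

6128527589342815292 in hexadecimal, padded to 64 bits, is 0x550CE75F46F5A43C.
Split into bytes (most-significant first): 55 0C E7 5F 46 F5 A4 3C.
Big-endian: lowest address holds the most-significant byte.
So the memory order matches the most-significant-first order: 55 0C E7 5F 46 F5 A4 3C.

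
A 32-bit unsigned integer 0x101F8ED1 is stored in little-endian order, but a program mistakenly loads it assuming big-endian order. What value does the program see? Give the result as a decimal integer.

3515752208

Stored little-endian, the bytes at ascending addresses are D1 8E 1F 10.
Read back as big-endian, the last byte is least significant, giving 0xD18E1F10.
0xD18E1F10 = 3515752208.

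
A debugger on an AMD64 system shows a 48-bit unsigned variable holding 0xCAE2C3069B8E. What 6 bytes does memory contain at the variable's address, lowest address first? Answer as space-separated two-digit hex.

Split into bytes (most-significant first): CA E2 C3 06 9B 8E.
Little-endian: lowest address holds the least-significant byte.
So at ascending addresses the bytes are 8E 9B 06 C3 E2 CA.

8E 9B 06 C3 E2 CA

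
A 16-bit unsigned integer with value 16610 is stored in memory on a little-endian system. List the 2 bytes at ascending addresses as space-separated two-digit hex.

E2 40

16610 in hexadecimal, padded to 16 bits, is 0x40E2.
Split into bytes (most-significant first): 40 E2.
Little-endian stores the least-significant byte at the lowest address.
So at ascending addresses the bytes are E2 40.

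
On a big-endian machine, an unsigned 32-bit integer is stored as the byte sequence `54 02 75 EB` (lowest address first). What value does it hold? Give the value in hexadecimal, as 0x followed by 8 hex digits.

0x540275EB

In big-endian order the high byte comes first in memory.
The bytes are already most-significant first: 0x540275EB.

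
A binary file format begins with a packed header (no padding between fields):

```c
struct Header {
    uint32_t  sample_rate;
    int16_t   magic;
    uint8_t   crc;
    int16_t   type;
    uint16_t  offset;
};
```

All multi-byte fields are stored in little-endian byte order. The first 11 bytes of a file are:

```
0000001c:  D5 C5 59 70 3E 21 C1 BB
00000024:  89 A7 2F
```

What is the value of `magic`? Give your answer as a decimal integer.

8510

`magic` follows `sample_rate` (4 bytes), so it starts at byte offset 4 and occupies 2 bytes.
Bytes at offsets 4..5: 3E 21.
Little-endian stores the least-significant byte at the lowest address.
Reassemble most-significant byte first: 21 3E → 0x213E.
0x213E = 8510.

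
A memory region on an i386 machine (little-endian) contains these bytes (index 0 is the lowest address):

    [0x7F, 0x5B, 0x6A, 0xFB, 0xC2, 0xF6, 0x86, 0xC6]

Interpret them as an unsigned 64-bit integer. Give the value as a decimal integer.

Little-endian stores the least-significant byte at the lowest address.
Reassemble most-significant byte first: C6 86 F6 C2 FB 6A 5B 7F → 0xC686F6C2FB6A5B7F.
0xC686F6C2FB6A5B7F = 14305392583691099007.

14305392583691099007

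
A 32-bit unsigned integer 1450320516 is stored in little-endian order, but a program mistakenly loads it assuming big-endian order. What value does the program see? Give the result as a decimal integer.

1450320516 in 32-bit hexadecimal is 0x56722284.
Stored little-endian, the bytes at ascending addresses are 84 22 72 56.
Read back as big-endian, the last byte is least significant, giving 0x84227256.
0x84227256 = 2216850006.

2216850006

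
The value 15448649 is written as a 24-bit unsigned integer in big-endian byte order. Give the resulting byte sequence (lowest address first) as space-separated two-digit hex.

EB BA 49

15448649 in hexadecimal, padded to 24 bits, is 0xEBBA49.
Split into bytes (most-significant first): EB BA 49.
Big-endian: lowest address holds the most-significant byte.
So the memory order matches the most-significant-first order: EB BA 49.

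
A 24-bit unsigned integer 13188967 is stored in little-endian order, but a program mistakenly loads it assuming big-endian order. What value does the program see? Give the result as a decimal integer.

6766537

13188967 in 24-bit hexadecimal is 0xC93F67.
Stored little-endian, the bytes at ascending addresses are 67 3F C9.
Read back as big-endian, the last byte is least significant, giving 0x673FC9.
0x673FC9 = 6766537.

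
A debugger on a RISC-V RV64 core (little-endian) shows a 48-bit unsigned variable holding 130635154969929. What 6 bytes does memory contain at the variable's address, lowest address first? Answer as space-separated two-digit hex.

130635154969929 in hexadecimal, padded to 48 bits, is 0x76CFDE01D549.
Split into bytes (most-significant first): 76 CF DE 01 D5 49.
In little-endian order the low byte comes first in memory.
So at ascending addresses the bytes are 49 D5 01 DE CF 76.

49 D5 01 DE CF 76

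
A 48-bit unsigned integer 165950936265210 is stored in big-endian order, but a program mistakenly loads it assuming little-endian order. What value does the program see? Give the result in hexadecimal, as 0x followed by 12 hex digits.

0xFA319B76EE96

165950936265210 in 48-bit hexadecimal is 0x96EE769B31FA.
Stored big-endian, the bytes at ascending addresses are 96 EE 76 9B 31 FA.
Read back as little-endian, the first byte is least significant, giving 0xFA319B76EE96.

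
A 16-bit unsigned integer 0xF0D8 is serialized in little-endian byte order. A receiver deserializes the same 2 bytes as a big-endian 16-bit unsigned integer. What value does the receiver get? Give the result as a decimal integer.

55536

Stored little-endian, the bytes at ascending addresses are D8 F0.
Read back as big-endian, the last byte is least significant, giving 0xD8F0.
0xD8F0 = 55536.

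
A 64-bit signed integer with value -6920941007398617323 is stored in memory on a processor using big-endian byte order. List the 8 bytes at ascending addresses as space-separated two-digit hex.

Two's complement of -6920941007398617323 in 64 bits: 6920941007398617323 = 0x600C1F2D716DC0EB; invert → 0x9FF3E0D28E923F14; add 1 → 0x9FF3E0D28E923F15.
Split into bytes (most-significant first): 9F F3 E0 D2 8E 92 3F 15.
In big-endian order the high byte comes first in memory.
So the memory order matches the most-significant-first order: 9F F3 E0 D2 8E 92 3F 15.

9F F3 E0 D2 8E 92 3F 15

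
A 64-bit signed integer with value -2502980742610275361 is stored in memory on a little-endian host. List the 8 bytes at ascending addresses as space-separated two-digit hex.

Two's complement of -2502980742610275361 in 64 bits: 2502980742610275361 = 0x22BC5FB95AEDCC21; invert → 0xDD43A046A51233DE; add 1 → 0xDD43A046A51233DF.
Split into bytes (most-significant first): DD 43 A0 46 A5 12 33 DF.
In little-endian order the low byte comes first in memory.
So at ascending addresses the bytes are DF 33 12 A5 46 A0 43 DD.

DF 33 12 A5 46 A0 43 DD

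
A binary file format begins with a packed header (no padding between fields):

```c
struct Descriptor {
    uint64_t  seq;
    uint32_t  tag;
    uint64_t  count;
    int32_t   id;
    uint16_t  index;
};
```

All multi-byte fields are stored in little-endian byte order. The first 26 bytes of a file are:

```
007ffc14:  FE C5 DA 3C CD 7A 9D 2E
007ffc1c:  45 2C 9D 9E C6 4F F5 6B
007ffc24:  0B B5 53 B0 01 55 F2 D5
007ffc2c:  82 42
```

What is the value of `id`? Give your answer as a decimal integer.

`id` follows `seq` (8 B), `tag` (4 B), `count` (8 B), so it starts at offset 8 + 4 + 8 = 20 and occupies 4 bytes.
Bytes at offsets 20..23: 01 55 F2 D5.
Little-endian: lowest address holds the least-significant byte.
Reassemble most-significant byte first: D5 F2 55 01 → 0xD5F25501.
Top bit is set, so as a signed 32-bit value this is 0xD5F25501 − 2^32 = -705538815.

-705538815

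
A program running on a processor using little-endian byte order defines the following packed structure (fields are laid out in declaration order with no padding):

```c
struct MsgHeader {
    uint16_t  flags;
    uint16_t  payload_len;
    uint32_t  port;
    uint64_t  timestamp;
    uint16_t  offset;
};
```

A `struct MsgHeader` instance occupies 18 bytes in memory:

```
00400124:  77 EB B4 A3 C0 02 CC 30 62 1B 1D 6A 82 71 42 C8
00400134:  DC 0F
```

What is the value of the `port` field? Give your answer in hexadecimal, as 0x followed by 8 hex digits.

0x30CC02C0

`port` follows `flags` (2 B), `payload_len` (2 B), so it starts at offset 2 + 2 = 4 and occupies 4 bytes.
Bytes at offsets 4..7: C0 02 CC 30.
Little-endian: lowest address holds the least-significant byte.
Reassemble most-significant byte first: 30 CC 02 C0 → 0x30CC02C0.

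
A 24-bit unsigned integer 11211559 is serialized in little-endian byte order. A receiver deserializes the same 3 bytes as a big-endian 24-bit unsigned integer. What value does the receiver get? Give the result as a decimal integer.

11211559 in 24-bit hexadecimal is 0xAB1327.
Stored little-endian, the bytes at ascending addresses are 27 13 AB.
Read back as big-endian, the last byte is least significant, giving 0x2713AB.
0x2713AB = 2560939.

2560939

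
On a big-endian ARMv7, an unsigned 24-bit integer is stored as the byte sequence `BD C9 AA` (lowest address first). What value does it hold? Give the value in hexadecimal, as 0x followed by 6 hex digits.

Big-endian stores the most-significant byte at the lowest address.
The bytes are already most-significant first: 0xBDC9AA.

0xBDC9AA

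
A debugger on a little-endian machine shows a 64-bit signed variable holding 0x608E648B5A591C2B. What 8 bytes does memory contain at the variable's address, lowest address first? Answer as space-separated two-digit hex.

2B 1C 59 5A 8B 64 8E 60

Split into bytes (most-significant first): 60 8E 64 8B 5A 59 1C 2B.
Little-endian stores the least-significant byte at the lowest address.
So at ascending addresses the bytes are 2B 1C 59 5A 8B 64 8E 60.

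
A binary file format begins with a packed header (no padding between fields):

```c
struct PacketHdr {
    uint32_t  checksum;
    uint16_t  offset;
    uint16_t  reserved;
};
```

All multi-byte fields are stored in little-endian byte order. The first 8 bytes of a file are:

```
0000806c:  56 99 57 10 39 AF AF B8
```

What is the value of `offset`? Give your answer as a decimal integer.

`offset` follows `checksum` (4 bytes), so it starts at byte offset 4 and occupies 2 bytes.
Bytes at offsets 4..5: 39 AF.
Little-endian: lowest address holds the least-significant byte.
Reassemble most-significant byte first: AF 39 → 0xAF39.
0xAF39 = 44857.

44857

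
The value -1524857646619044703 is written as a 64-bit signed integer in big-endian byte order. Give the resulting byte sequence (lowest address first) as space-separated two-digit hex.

EA D6 9E 0C A8 3B D4 A1

Two's complement of -1524857646619044703 in 64 bits: 1524857646619044703 = 0x152961F357C42B5F; invert → 0xEAD69E0CA83BD4A0; add 1 → 0xEAD69E0CA83BD4A1.
Split into bytes (most-significant first): EA D6 9E 0C A8 3B D4 A1.
In big-endian order the high byte comes first in memory.
So the memory order matches the most-significant-first order: EA D6 9E 0C A8 3B D4 A1.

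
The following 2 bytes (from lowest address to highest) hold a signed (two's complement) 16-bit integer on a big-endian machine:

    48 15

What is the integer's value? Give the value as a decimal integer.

Big-endian: lowest address holds the most-significant byte.
The bytes are already most-significant first: 0x4815.
0x4815 = 18453.

18453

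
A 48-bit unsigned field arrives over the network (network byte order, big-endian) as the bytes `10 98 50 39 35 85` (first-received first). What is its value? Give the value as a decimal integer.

In big-endian order the high byte comes first in memory.
The bytes are already most-significant first: 0x109850393585.
0x109850393585 = 18246366999941.

18246366999941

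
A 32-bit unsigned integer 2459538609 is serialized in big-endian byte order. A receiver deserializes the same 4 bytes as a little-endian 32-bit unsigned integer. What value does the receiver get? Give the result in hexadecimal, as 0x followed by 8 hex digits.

0xB1949992

2459538609 in 32-bit hexadecimal is 0x929994B1.
Stored big-endian, the bytes at ascending addresses are 92 99 94 B1.
Read back as little-endian, the first byte is least significant, giving 0xB1949992.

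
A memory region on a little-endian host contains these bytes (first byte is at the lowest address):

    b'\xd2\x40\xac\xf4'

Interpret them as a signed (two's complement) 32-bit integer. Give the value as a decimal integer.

-190037806

Little-endian: lowest address holds the least-significant byte.
Reassemble most-significant byte first: F4 AC 40 D2 → 0xF4AC40D2.
Top bit is set, so as a signed 32-bit value this is 0xF4AC40D2 − 2^32 = -190037806.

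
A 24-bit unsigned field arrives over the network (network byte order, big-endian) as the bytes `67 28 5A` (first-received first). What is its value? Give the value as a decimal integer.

In big-endian order the high byte comes first in memory.
The bytes are already most-significant first: 0x67285A.
0x67285A = 6760538.

6760538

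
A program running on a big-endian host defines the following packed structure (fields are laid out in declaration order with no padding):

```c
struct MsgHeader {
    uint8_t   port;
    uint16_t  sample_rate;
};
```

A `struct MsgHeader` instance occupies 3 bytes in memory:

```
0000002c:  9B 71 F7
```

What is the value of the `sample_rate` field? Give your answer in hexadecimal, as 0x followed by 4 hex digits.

0x71F7

`sample_rate` follows `port` (1 byte), so it starts at byte offset 1 and occupies 2 bytes.
Bytes at offsets 1..2: 71 F7.
Big-endian: lowest address holds the most-significant byte.
The bytes are already most-significant first: 0x71F7.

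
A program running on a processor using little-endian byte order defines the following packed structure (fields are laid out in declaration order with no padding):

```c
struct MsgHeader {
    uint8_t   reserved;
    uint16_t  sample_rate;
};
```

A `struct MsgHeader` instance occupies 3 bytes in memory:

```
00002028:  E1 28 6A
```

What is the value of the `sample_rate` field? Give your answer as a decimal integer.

27176

`sample_rate` follows `reserved` (1 byte), so it starts at byte offset 1 and occupies 2 bytes.
Bytes at offsets 1..2: 28 6A.
Little-endian: lowest address holds the least-significant byte.
Reassemble most-significant byte first: 6A 28 → 0x6A28.
0x6A28 = 27176.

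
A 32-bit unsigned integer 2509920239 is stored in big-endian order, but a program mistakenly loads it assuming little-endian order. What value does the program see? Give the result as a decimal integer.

2509920239 in 32-bit hexadecimal is 0x959A57EF.
Stored big-endian, the bytes at ascending addresses are 95 9A 57 EF.
Read back as little-endian, the first byte is least significant, giving 0xEF579A95.
0xEF579A95 = 4015495829.

4015495829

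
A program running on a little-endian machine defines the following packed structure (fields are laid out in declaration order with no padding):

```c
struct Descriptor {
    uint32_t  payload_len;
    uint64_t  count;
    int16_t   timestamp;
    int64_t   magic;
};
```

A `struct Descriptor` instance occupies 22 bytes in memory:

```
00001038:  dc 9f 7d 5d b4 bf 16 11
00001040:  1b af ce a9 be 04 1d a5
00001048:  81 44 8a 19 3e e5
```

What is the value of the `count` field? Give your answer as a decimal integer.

12235909768397897652

`count` follows `payload_len` (4 bytes), so it starts at byte offset 4 and occupies 8 bytes.
Bytes at offsets 4..11: B4 BF 16 11 1B AF CE A9.
Little-endian stores the least-significant byte at the lowest address.
Reassemble most-significant byte first: A9 CE AF 1B 11 16 BF B4 → 0xA9CEAF1B1116BFB4.
0xA9CEAF1B1116BFB4 = 12235909768397897652.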